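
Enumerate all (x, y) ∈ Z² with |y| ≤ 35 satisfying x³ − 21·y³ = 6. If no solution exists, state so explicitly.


The equation is x³ - 21y³ = 6. For fixed y, x³ = 21·y³ + 6, so a solution requires the RHS to be a perfect cube.
Strategy: iterate y from -35 to 35, compute RHS = 21·y³ + 6, and check whether it is a (positive or negative) perfect cube.
Check small values of y:
  y = 0: RHS = 6 is not a perfect cube.
  y = 1: RHS = 27 = (3)³ ⇒ x = 3 works.
  y = -1: RHS = -15 is not a perfect cube.
  y = 2: RHS = 174 is not a perfect cube.
  y = -2: RHS = -162 is not a perfect cube.
  y = 3: RHS = 573 is not a perfect cube.
  y = -3: RHS = -561 is not a perfect cube.
Continuing the search up to |y| = 35 finds no further solutions beyond those listed.
Collected solutions: (3, 1).

Solutions (with |y| ≤ 35): (3, 1).


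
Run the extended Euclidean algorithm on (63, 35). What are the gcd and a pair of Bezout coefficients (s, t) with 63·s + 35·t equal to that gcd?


Euclidean algorithm on (63, 35) — divide until remainder is 0:
  63 = 1 · 35 + 28
  35 = 1 · 28 + 7
  28 = 4 · 7 + 0
gcd(63, 35) = 7.
Track Bezout coefficients alongside the remainders: start with r₀ = 63 = a·1 + b·0 (s = 1, t = 0) and r₁ = 35 = a·0 + b·1 (s = 0, t = 1); each new remainder r_{k+1} = r_{k-1} − q_k·r_k inherits s_{k+1} = s_{k-1} − q_k·s_k, t_{k+1} = t_{k-1} − q_k·t_k, so r_k = a·s_k + b·t_k at every step:
  q = 1: r = 28, s = 1 − 1·0 = 1, t = 0 − 1·1 = -1  (check: 63·1 + 35·(-1) = 28)
  q = 1: r = 7, s = 0 − 1·1 = -1, t = 1 − 1·(-1) = 2  (check: 63·(-1) + 35·2 = 7)
The row with r = 7 (the gcd) gives the Bezout coefficients s = -1, t = 2.
Result: 63 · (-1) + 35 · (2) = 7.

gcd(63, 35) = 7; s = -1, t = 2 (check: 63·(-1) + 35·2 = 7).


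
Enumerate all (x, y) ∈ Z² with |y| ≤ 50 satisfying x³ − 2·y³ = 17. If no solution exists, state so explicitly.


The equation is x³ - 2y³ = 17. For fixed y, x³ = 2·y³ + 17, so a solution requires the RHS to be a perfect cube.
Strategy: iterate y from -50 to 50, compute RHS = 2·y³ + 17, and check whether it is a (positive or negative) perfect cube.
Check small values of y:
  y = 0: RHS = 17 is not a perfect cube.
  y = 1: RHS = 19 is not a perfect cube.
  y = -1: RHS = 15 is not a perfect cube.
  y = 2: RHS = 33 is not a perfect cube.
  y = -2: RHS = 1 = (1)³ ⇒ x = 1 works.
  y = 3: RHS = 71 is not a perfect cube.
  y = -3: RHS = -37 is not a perfect cube.
Continuing the search up to |y| = 50 finds no further solutions beyond those listed.
Collected solutions: (1, -2).

Solutions (with |y| ≤ 50): (1, -2).


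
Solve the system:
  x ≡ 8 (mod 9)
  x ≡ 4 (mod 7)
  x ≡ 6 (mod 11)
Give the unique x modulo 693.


Moduli 9, 7, 11 are pairwise coprime; by CRT there is a unique solution modulo M = 9 · 7 · 11 = 693.
Solve pairwise, accumulating the modulus:
  Start with x ≡ 8 (mod 9).
  Combine with x ≡ 4 (mod 7): since gcd(9, 7) = 1, we get a unique residue mod 63.
    Write x = 8 + 9·t and substitute into x ≡ 4 (mod 7): 9·t ≡ 4 − 8 = -4 (mod 7).
    Reduce coefficients mod 7: 2·t ≡ 3 (mod 7).
    The inverse of 2 mod 7 is 4 (since 2·4 = 8 = 1·7 + 1), so t ≡ 4·3 = 12 ≡ 5 (mod 7).
    Then x = 8 + 9·5 = 53, valid modulo lcm(9, 7) = 63: x ≡ 53 (mod 63).
  Combine with x ≡ 6 (mod 11): since gcd(63, 11) = 1, we get a unique residue mod 693.
    Write x = 53 + 63·t and substitute into x ≡ 6 (mod 11): 63·t ≡ 6 − 53 = -47 (mod 11).
    Reduce coefficients mod 11: 8·t ≡ 8 (mod 11).
    The inverse of 8 mod 11 is 7 (since 8·7 = 56 = 5·11 + 1), so t ≡ 7·8 = 56 ≡ 1 (mod 11).
    Then x = 53 + 63·1 = 116, valid modulo lcm(63, 11) = 693: x ≡ 116 (mod 693).
Verify: 116 mod 9 = 8 ✓, 116 mod 7 = 4 ✓, 116 mod 11 = 6 ✓.

x ≡ 116 (mod 693).


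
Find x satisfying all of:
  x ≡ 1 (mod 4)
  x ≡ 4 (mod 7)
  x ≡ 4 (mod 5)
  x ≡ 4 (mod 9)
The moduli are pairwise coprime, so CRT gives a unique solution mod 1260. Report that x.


Product of moduli M = 4 · 7 · 5 · 9 = 1260.
Merge one congruence at a time:
  Start: x ≡ 1 (mod 4).
  Combine with x ≡ 4 (mod 7); new modulus lcm = 28.
    Write x = 1 + 4·t and substitute into x ≡ 4 (mod 7): 4·t ≡ 4 − 1 = 3 (mod 7).
    The inverse of 4 mod 7 is 2 (since 4·2 = 8 = 1·7 + 1), so t ≡ 2·3 = 6 ≡ 6 (mod 7).
    Then x = 1 + 4·6 = 25, valid modulo lcm(4, 7) = 28: x ≡ 25 (mod 28).
  Combine with x ≡ 4 (mod 5); new modulus lcm = 140.
    Write x = 25 + 28·t and substitute into x ≡ 4 (mod 5): 28·t ≡ 4 − 25 = -21 (mod 5).
    Reduce coefficients mod 5: 3·t ≡ 4 (mod 5).
    The inverse of 3 mod 5 is 2 (since 3·2 = 6 = 1·5 + 1), so t ≡ 2·4 = 8 ≡ 3 (mod 5).
    Then x = 25 + 28·3 = 109, valid modulo lcm(28, 5) = 140: x ≡ 109 (mod 140).
  Combine with x ≡ 4 (mod 9); new modulus lcm = 1260.
    Write x = 109 + 140·t and substitute into x ≡ 4 (mod 9): 140·t ≡ 4 − 109 = -105 (mod 9).
    Reduce coefficients mod 9: 5·t ≡ 3 (mod 9).
    The inverse of 5 mod 9 is 2 (since 5·2 = 10 = 1·9 + 1), so t ≡ 2·3 = 6 ≡ 6 (mod 9).
    Then x = 109 + 140·6 = 949, valid modulo lcm(140, 9) = 1260: x ≡ 949 (mod 1260).
Verify against each original: 949 mod 4 = 1, 949 mod 7 = 4, 949 mod 5 = 4, 949 mod 9 = 4.

x ≡ 949 (mod 1260).


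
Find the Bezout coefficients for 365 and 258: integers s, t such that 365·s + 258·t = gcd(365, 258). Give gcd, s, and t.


Euclidean algorithm on (365, 258) — divide until remainder is 0:
  365 = 1 · 258 + 107
  258 = 2 · 107 + 44
  107 = 2 · 44 + 19
  44 = 2 · 19 + 6
  19 = 3 · 6 + 1
  6 = 6 · 1 + 0
gcd(365, 258) = 1.
Track Bezout coefficients alongside the remainders: start with r₀ = 365 = a·1 + b·0 (s = 1, t = 0) and r₁ = 258 = a·0 + b·1 (s = 0, t = 1); each new remainder r_{k+1} = r_{k-1} − q_k·r_k inherits s_{k+1} = s_{k-1} − q_k·s_k, t_{k+1} = t_{k-1} − q_k·t_k, so r_k = a·s_k + b·t_k at every step:
  q = 1: r = 107, s = 1 − 1·0 = 1, t = 0 − 1·1 = -1  (check: 365·1 + 258·(-1) = 107)
  q = 2: r = 44, s = 0 − 2·1 = -2, t = 1 − 2·(-1) = 3  (check: 365·(-2) + 258·3 = 44)
  q = 2: r = 19, s = 1 − 2·(-2) = 5, t = -1 − 2·3 = -7  (check: 365·5 + 258·(-7) = 19)
  q = 2: r = 6, s = -2 − 2·5 = -12, t = 3 − 2·(-7) = 17  (check: 365·(-12) + 258·17 = 6)
  q = 3: r = 1, s = 5 − 3·(-12) = 41, t = -7 − 3·17 = -58  (check: 365·41 + 258·(-58) = 1)
The row with r = 1 (the gcd) gives the Bezout coefficients s = 41, t = -58.
Result: 365 · (41) + 258 · (-58) = 1.

gcd(365, 258) = 1; s = 41, t = -58 (check: 365·41 + 258·(-58) = 1).


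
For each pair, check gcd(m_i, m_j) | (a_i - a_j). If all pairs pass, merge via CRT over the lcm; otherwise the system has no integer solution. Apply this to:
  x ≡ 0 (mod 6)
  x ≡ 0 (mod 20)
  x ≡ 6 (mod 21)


Moduli 6, 20, 21 are not pairwise coprime, so CRT works modulo lcm(m_i) when all pairwise compatibility conditions hold.
Pairwise compatibility: gcd(m_i, m_j) must divide a_i - a_j for every pair.
Merge one congruence at a time:
  Start: x ≡ 0 (mod 6).
  Combine with x ≡ 0 (mod 20): gcd(6, 20) = 2; 0 - 0 = 0, which IS divisible by 2, so compatible.
    Write x = 0 + 6·t and substitute into x ≡ 0 (mod 20): 6·t ≡ 0 − 0 = 0 (mod 20).
    Divide the congruence (and modulus) by g = 2: 3·t ≡ 0 (mod 10).
    The inverse of 3 mod 10 is 7 (since 3·7 = 21 = 2·10 + 1), so t ≡ 7·0 = 0 ≡ 0 (mod 10).
    Then x = 0 + 6·0 = 0, valid modulo lcm(6, 20) = 60: x ≡ 0 (mod 60).
  Combine with x ≡ 6 (mod 21): gcd(60, 21) = 3; 6 - 0 = 6, which IS divisible by 3, so compatible.
    Write x = 0 + 60·t and substitute into x ≡ 6 (mod 21): 60·t ≡ 6 − 0 = 6 (mod 21).
    Divide the congruence (and modulus) by g = 3: 20·t ≡ 2 (mod 7).
    Reduce coefficients mod 7: 6·t ≡ 2 (mod 7).
    The inverse of 6 mod 7 is 6 (since 6·6 = 36 = 5·7 + 1), so t ≡ 6·2 = 12 ≡ 5 (mod 7).
    Then x = 0 + 60·5 = 300, valid modulo lcm(60, 21) = 420: x ≡ 300 (mod 420).
Verify: 300 mod 6 = 0, 300 mod 20 = 0, 300 mod 21 = 6.

x ≡ 300 (mod 420).


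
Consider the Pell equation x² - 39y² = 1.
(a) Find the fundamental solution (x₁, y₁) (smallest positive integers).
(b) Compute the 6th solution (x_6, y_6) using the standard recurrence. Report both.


Step 1: Find the fundamental solution (x₁, y₁) of x² - 39y² = 1.
  Expand √39 as a continued fraction. a₀ = ⌊√39⌋ = 6; iterate m_{k+1} = d_k·a_k − m_k, d_{k+1} = (39 − m_{k+1}²)/d_k, a_{k+1} = ⌊(a₀ + m_{k+1})/d_{k+1}⌋ (starting m₀ = 0, d₀ = 1), with convergents p_k = a_k·p_{k-1} + p_{k-2}, q_k = a_k·q_{k-1} + q_{k-2} (p₋₁ = 1, q₋₁ = 0):
  k = 0: a₀ = 6; p₀/q₀ = 6/1; p₀² − 39·q₀² = 36 − 39 = -3.
  k = 1: m = 6, d = 3, a = ⌊(6 + 6)/3⌋ = 4; p/q = (4·6 + 1)/(4·1 + 0) = 25/4; p² − 39·q² = 625 − 624 = 1.
  The first convergent with p² − 39·q² = 1 gives the fundamental solution (x₁, y₁) = (25, 4).
Step 2: Apply the recurrence (x_{n+1}, y_{n+1}) = (x₁x_n + 39y₁y_n, x₁y_n + y₁x_n) repeatedly.
  From (x_1, y_1) = (25, 4): x_2 = 25·25 + 39·4·4 = 1249; y_2 = 25·4 + 4·25 = 200.
  From (x_2, y_2) = (1249, 200): x_3 = 25·1249 + 39·4·200 = 62425; y_3 = 25·200 + 4·1249 = 9996.
  From (x_3, y_3) = (62425, 9996): x_4 = 25·62425 + 39·4·9996 = 3120001; y_4 = 25·9996 + 4·62425 = 499600.
  From (x_4, y_4) = (3120001, 499600): x_5 = 25·3120001 + 39·4·499600 = 155937625; y_5 = 25·499600 + 4·3120001 = 24970004.
  From (x_5, y_5) = (155937625, 24970004): x_6 = 25·155937625 + 39·4·24970004 = 7793761249; y_6 = 25·24970004 + 4·155937625 = 1248000600.
Step 3: Verify x_6² - 39·y_6² = 60742714406414040001 - 60742714406414040000 = 1 (should be 1). ✓

(x_1, y_1) = (25, 4); (x_6, y_6) = (7793761249, 1248000600).


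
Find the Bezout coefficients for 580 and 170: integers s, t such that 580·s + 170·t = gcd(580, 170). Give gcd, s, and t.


Euclidean algorithm on (580, 170) — divide until remainder is 0:
  580 = 3 · 170 + 70
  170 = 2 · 70 + 30
  70 = 2 · 30 + 10
  30 = 3 · 10 + 0
gcd(580, 170) = 10.
Track Bezout coefficients alongside the remainders: start with r₀ = 580 = a·1 + b·0 (s = 1, t = 0) and r₁ = 170 = a·0 + b·1 (s = 0, t = 1); each new remainder r_{k+1} = r_{k-1} − q_k·r_k inherits s_{k+1} = s_{k-1} − q_k·s_k, t_{k+1} = t_{k-1} − q_k·t_k, so r_k = a·s_k + b·t_k at every step:
  q = 3: r = 70, s = 1 − 3·0 = 1, t = 0 − 3·1 = -3  (check: 580·1 + 170·(-3) = 70)
  q = 2: r = 30, s = 0 − 2·1 = -2, t = 1 − 2·(-3) = 7  (check: 580·(-2) + 170·7 = 30)
  q = 2: r = 10, s = 1 − 2·(-2) = 5, t = -3 − 2·7 = -17  (check: 580·5 + 170·(-17) = 10)
The row with r = 10 (the gcd) gives the Bezout coefficients s = 5, t = -17.
Result: 580 · (5) + 170 · (-17) = 10.

gcd(580, 170) = 10; s = 5, t = -17 (check: 580·5 + 170·(-17) = 10).


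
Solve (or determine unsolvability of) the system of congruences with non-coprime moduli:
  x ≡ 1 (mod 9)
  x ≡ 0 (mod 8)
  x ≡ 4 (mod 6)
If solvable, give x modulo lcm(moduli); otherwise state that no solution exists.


Moduli 9, 8, 6 are not pairwise coprime, so CRT works modulo lcm(m_i) when all pairwise compatibility conditions hold.
Pairwise compatibility: gcd(m_i, m_j) must divide a_i - a_j for every pair.
Merge one congruence at a time:
  Start: x ≡ 1 (mod 9).
  Combine with x ≡ 0 (mod 8): gcd(9, 8) = 1; 0 - 1 = -1, which IS divisible by 1, so compatible.
    Write x = 1 + 9·t and substitute into x ≡ 0 (mod 8): 9·t ≡ 0 − 1 = -1 (mod 8).
    Reduce coefficients mod 8: 1·t ≡ 7 (mod 8).
    So t ≡ 7 (mod 8).
    Then x = 1 + 9·7 = 64, valid modulo lcm(9, 8) = 72: x ≡ 64 (mod 72).
  Combine with x ≡ 4 (mod 6): gcd(72, 6) = 6; 4 - 64 = -60, which IS divisible by 6, so compatible.
    Write x = 64 + 72·t and substitute into x ≡ 4 (mod 6): 72·t ≡ 4 − 64 = -60 (mod 6).
    Divide the congruence (and modulus) by g = 6: 12·t ≡ -10 (mod 1).
    Modulo 1 every t works; take t = 0.
    Then x = 64 + 72·0 = 64, valid modulo lcm(72, 6) = 72: x ≡ 64 (mod 72).
Verify: 64 mod 9 = 1, 64 mod 8 = 0, 64 mod 6 = 4.

x ≡ 64 (mod 72).


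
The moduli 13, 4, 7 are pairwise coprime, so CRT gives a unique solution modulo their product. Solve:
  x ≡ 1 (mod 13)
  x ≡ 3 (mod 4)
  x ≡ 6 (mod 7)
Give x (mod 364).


Moduli 13, 4, 7 are pairwise coprime; by CRT there is a unique solution modulo M = 13 · 4 · 7 = 364.
Solve pairwise, accumulating the modulus:
  Start with x ≡ 1 (mod 13).
  Combine with x ≡ 3 (mod 4): since gcd(13, 4) = 1, we get a unique residue mod 52.
    Write x = 1 + 13·t and substitute into x ≡ 3 (mod 4): 13·t ≡ 3 − 1 = 2 (mod 4).
    Reduce coefficients mod 4: 1·t ≡ 2 (mod 4).
    So t ≡ 2 (mod 4).
    Then x = 1 + 13·2 = 27, valid modulo lcm(13, 4) = 52: x ≡ 27 (mod 52).
  Combine with x ≡ 6 (mod 7): since gcd(52, 7) = 1, we get a unique residue mod 364.
    Write x = 27 + 52·t and substitute into x ≡ 6 (mod 7): 52·t ≡ 6 − 27 = -21 (mod 7).
    Reduce coefficients mod 7: 3·t ≡ 0 (mod 7).
    The inverse of 3 mod 7 is 5 (since 3·5 = 15 = 2·7 + 1), so t ≡ 5·0 = 0 ≡ 0 (mod 7).
    Then x = 27 + 52·0 = 27, valid modulo lcm(52, 7) = 364: x ≡ 27 (mod 364).
Verify: 27 mod 13 = 1 ✓, 27 mod 4 = 3 ✓, 27 mod 7 = 6 ✓.

x ≡ 27 (mod 364).


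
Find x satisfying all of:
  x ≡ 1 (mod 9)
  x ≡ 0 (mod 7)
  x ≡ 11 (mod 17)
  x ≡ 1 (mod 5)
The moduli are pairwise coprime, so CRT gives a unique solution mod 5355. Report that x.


Product of moduli M = 9 · 7 · 17 · 5 = 5355.
Merge one congruence at a time:
  Start: x ≡ 1 (mod 9).
  Combine with x ≡ 0 (mod 7); new modulus lcm = 63.
    Write x = 1 + 9·t and substitute into x ≡ 0 (mod 7): 9·t ≡ 0 − 1 = -1 (mod 7).
    Reduce coefficients mod 7: 2·t ≡ 6 (mod 7).
    The inverse of 2 mod 7 is 4 (since 2·4 = 8 = 1·7 + 1), so t ≡ 4·6 = 24 ≡ 3 (mod 7).
    Then x = 1 + 9·3 = 28, valid modulo lcm(9, 7) = 63: x ≡ 28 (mod 63).
  Combine with x ≡ 11 (mod 17); new modulus lcm = 1071.
    Write x = 28 + 63·t and substitute into x ≡ 11 (mod 17): 63·t ≡ 11 − 28 = -17 (mod 17).
    Reduce coefficients mod 17: 12·t ≡ 0 (mod 17).
    The inverse of 12 mod 17 is 10 (since 12·10 = 120 = 7·17 + 1), so t ≡ 10·0 = 0 ≡ 0 (mod 17).
    Then x = 28 + 63·0 = 28, valid modulo lcm(63, 17) = 1071: x ≡ 28 (mod 1071).
  Combine with x ≡ 1 (mod 5); new modulus lcm = 5355.
    Write x = 28 + 1071·t and substitute into x ≡ 1 (mod 5): 1071·t ≡ 1 − 28 = -27 (mod 5).
    Reduce coefficients mod 5: 1·t ≡ 3 (mod 5).
    So t ≡ 3 (mod 5).
    Then x = 28 + 1071·3 = 3241, valid modulo lcm(1071, 5) = 5355: x ≡ 3241 (mod 5355).
Verify against each original: 3241 mod 9 = 1, 3241 mod 7 = 0, 3241 mod 17 = 11, 3241 mod 5 = 1.

x ≡ 3241 (mod 5355).


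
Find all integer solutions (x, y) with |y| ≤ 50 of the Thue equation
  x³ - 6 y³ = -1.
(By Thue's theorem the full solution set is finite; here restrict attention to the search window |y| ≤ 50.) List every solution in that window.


The equation is x³ - 6y³ = -1. For fixed y, x³ = 6·y³ − 1, so a solution requires the RHS to be a perfect cube.
Strategy: iterate y from -50 to 50, compute RHS = 6·y³ − 1, and check whether it is a (positive or negative) perfect cube.
Check small values of y:
  y = 0: RHS = -1 = (-1)³ ⇒ x = -1 works.
  y = 1: RHS = 5 is not a perfect cube.
  y = -1: RHS = -7 is not a perfect cube.
  y = 2: RHS = 47 is not a perfect cube.
  y = -2: RHS = -49 is not a perfect cube.
  y = 3: RHS = 161 is not a perfect cube.
  y = -3: RHS = -163 is not a perfect cube.
Continuing the search up to |y| = 50 finds no further solutions beyond those listed.
Collected solutions: (-1, 0).

Solutions (with |y| ≤ 50): (-1, 0).


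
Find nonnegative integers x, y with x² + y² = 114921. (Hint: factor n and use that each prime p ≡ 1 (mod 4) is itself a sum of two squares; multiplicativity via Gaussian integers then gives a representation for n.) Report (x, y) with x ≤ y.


Step 1: Factor n = 114921 = 3^2 · 113^2.
Step 2: Check the mod-4 condition on each prime factor: 3 ≡ 3 (mod 4), exponent 2 (must be even); 113 ≡ 1 (mod 4), exponent 2.
All primes ≡ 3 (mod 4) appear to even exponent (or don't appear), so by the two-squares theorem n IS expressible as a sum of two squares.
Step 3: Build a representation. Group n = k² · m with k = 3 and m = 113 · 113 = 12769 (a product of primes ≡ 1 (mod 4)); a representation of m scales to one of n via (k·x)² + (k·y)² = k²(x² + y²). Each prime p ≡ 1 (mod 4) is itself a sum of two squares; find a² by testing p − a² for a perfect square:
  113: 113 − 1² = 112, 113 − 2² = 109, 113 − 3² = 104, 113 − 4² = 97, 113 − 5² = 88, 113 − 6² = 77, 113 − 7² = 64 = 8² ⇒ 113 = 7² + 8².
  Combine using the Brahmagupta–Fibonacci identity (a² + b²)(c² + d²) = (ac − bd)² + (ad + bc)² = (ac + bd)² + (ad − bc)²:
  113 · 113 = 12769: from (7² + 8²)(7² + 8²), take (7·7 − 8·8, 7·8 + 8·7) = (49 − 64, 56 + 56) = (-15, 112); dropping signs (only squares matter) gives (15, 112); check 15² + 112² = 225 + 12544 = 12769 ✓.
  Scale by k = 3: (3·15, 3·112) = (45, 336).
Step 4: Order so x ≤ y and verify: 45² + 336² = 2025 + 112896 = 114921 = n. ✓

n = 114921 = 45² + 336² (one valid representation with x ≤ y).


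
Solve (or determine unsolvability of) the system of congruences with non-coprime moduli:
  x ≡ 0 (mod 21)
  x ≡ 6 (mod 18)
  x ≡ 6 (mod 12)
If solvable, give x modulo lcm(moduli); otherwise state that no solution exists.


Moduli 21, 18, 12 are not pairwise coprime, so CRT works modulo lcm(m_i) when all pairwise compatibility conditions hold.
Pairwise compatibility: gcd(m_i, m_j) must divide a_i - a_j for every pair.
Merge one congruence at a time:
  Start: x ≡ 0 (mod 21).
  Combine with x ≡ 6 (mod 18): gcd(21, 18) = 3; 6 - 0 = 6, which IS divisible by 3, so compatible.
    Write x = 0 + 21·t and substitute into x ≡ 6 (mod 18): 21·t ≡ 6 − 0 = 6 (mod 18).
    Divide the congruence (and modulus) by g = 3: 7·t ≡ 2 (mod 6).
    Reduce coefficients mod 6: 1·t ≡ 2 (mod 6).
    So t ≡ 2 (mod 6).
    Then x = 0 + 21·2 = 42, valid modulo lcm(21, 18) = 126: x ≡ 42 (mod 126).
  Combine with x ≡ 6 (mod 12): gcd(126, 12) = 6; 6 - 42 = -36, which IS divisible by 6, so compatible.
    Write x = 42 + 126·t and substitute into x ≡ 6 (mod 12): 126·t ≡ 6 − 42 = -36 (mod 12).
    Divide the congruence (and modulus) by g = 6: 21·t ≡ -6 (mod 2).
    Reduce coefficients mod 2: 1·t ≡ 0 (mod 2).
    So t ≡ 0 (mod 2).
    Then x = 42 + 126·0 = 42, valid modulo lcm(126, 12) = 252: x ≡ 42 (mod 252).
Verify: 42 mod 21 = 0, 42 mod 18 = 6, 42 mod 12 = 6.

x ≡ 42 (mod 252).


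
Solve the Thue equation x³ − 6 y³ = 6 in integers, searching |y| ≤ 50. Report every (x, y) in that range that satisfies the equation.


The equation is x³ - 6y³ = 6. For fixed y, x³ = 6·y³ + 6, so a solution requires the RHS to be a perfect cube.
Strategy: iterate y from -50 to 50, compute RHS = 6·y³ + 6, and check whether it is a (positive or negative) perfect cube.
Check small values of y:
  y = 0: RHS = 6 is not a perfect cube.
  y = 1: RHS = 12 is not a perfect cube.
  y = -1: RHS = 0 = (0)³ ⇒ x = 0 works.
  y = 2: RHS = 54 is not a perfect cube.
  y = -2: RHS = -42 is not a perfect cube.
  y = 3: RHS = 168 is not a perfect cube.
  y = -3: RHS = -156 is not a perfect cube.
Continuing the search up to |y| = 50 finds no further solutions beyond those listed.
Collected solutions: (0, -1).

Solutions (with |y| ≤ 50): (0, -1).


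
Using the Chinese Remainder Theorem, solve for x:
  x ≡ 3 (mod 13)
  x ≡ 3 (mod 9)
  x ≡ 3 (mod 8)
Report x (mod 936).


Moduli 13, 9, 8 are pairwise coprime; by CRT there is a unique solution modulo M = 13 · 9 · 8 = 936.
Solve pairwise, accumulating the modulus:
  Start with x ≡ 3 (mod 13).
  Combine with x ≡ 3 (mod 9): since gcd(13, 9) = 1, we get a unique residue mod 117.
    Write x = 3 + 13·t and substitute into x ≡ 3 (mod 9): 13·t ≡ 3 − 3 = 0 (mod 9).
    Reduce coefficients mod 9: 4·t ≡ 0 (mod 9).
    The inverse of 4 mod 9 is 7 (since 4·7 = 28 = 3·9 + 1), so t ≡ 7·0 = 0 ≡ 0 (mod 9).
    Then x = 3 + 13·0 = 3, valid modulo lcm(13, 9) = 117: x ≡ 3 (mod 117).
  Combine with x ≡ 3 (mod 8): since gcd(117, 8) = 1, we get a unique residue mod 936.
    Write x = 3 + 117·t and substitute into x ≡ 3 (mod 8): 117·t ≡ 3 − 3 = 0 (mod 8).
    Reduce coefficients mod 8: 5·t ≡ 0 (mod 8).
    The inverse of 5 mod 8 is 5 (since 5·5 = 25 = 3·8 + 1), so t ≡ 5·0 = 0 ≡ 0 (mod 8).
    Then x = 3 + 117·0 = 3, valid modulo lcm(117, 8) = 936: x ≡ 3 (mod 936).
Verify: 3 mod 13 = 3 ✓, 3 mod 9 = 3 ✓, 3 mod 8 = 3 ✓.

x ≡ 3 (mod 936).


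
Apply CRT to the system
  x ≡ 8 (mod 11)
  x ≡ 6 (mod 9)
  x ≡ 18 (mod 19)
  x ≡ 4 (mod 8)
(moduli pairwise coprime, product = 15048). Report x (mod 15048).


Product of moduli M = 11 · 9 · 19 · 8 = 15048.
Merge one congruence at a time:
  Start: x ≡ 8 (mod 11).
  Combine with x ≡ 6 (mod 9); new modulus lcm = 99.
    Write x = 8 + 11·t and substitute into x ≡ 6 (mod 9): 11·t ≡ 6 − 8 = -2 (mod 9).
    Reduce coefficients mod 9: 2·t ≡ 7 (mod 9).
    The inverse of 2 mod 9 is 5 (since 2·5 = 10 = 1·9 + 1), so t ≡ 5·7 = 35 ≡ 8 (mod 9).
    Then x = 8 + 11·8 = 96, valid modulo lcm(11, 9) = 99: x ≡ 96 (mod 99).
  Combine with x ≡ 18 (mod 19); new modulus lcm = 1881.
    Write x = 96 + 99·t and substitute into x ≡ 18 (mod 19): 99·t ≡ 18 − 96 = -78 (mod 19).
    Reduce coefficients mod 19: 4·t ≡ 17 (mod 19).
    The inverse of 4 mod 19 is 5 (since 4·5 = 20 = 1·19 + 1), so t ≡ 5·17 = 85 ≡ 9 (mod 19).
    Then x = 96 + 99·9 = 987, valid modulo lcm(99, 19) = 1881: x ≡ 987 (mod 1881).
  Combine with x ≡ 4 (mod 8); new modulus lcm = 15048.
    Write x = 987 + 1881·t and substitute into x ≡ 4 (mod 8): 1881·t ≡ 4 − 987 = -983 (mod 8).
    Reduce coefficients mod 8: 1·t ≡ 1 (mod 8).
    So t ≡ 1 (mod 8).
    Then x = 987 + 1881·1 = 2868, valid modulo lcm(1881, 8) = 15048: x ≡ 2868 (mod 15048).
Verify against each original: 2868 mod 11 = 8, 2868 mod 9 = 6, 2868 mod 19 = 18, 2868 mod 8 = 4.

x ≡ 2868 (mod 15048).


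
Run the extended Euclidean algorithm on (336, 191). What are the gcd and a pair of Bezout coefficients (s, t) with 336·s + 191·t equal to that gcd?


Euclidean algorithm on (336, 191) — divide until remainder is 0:
  336 = 1 · 191 + 145
  191 = 1 · 145 + 46
  145 = 3 · 46 + 7
  46 = 6 · 7 + 4
  7 = 1 · 4 + 3
  4 = 1 · 3 + 1
  3 = 3 · 1 + 0
gcd(336, 191) = 1.
Track Bezout coefficients alongside the remainders: start with r₀ = 336 = a·1 + b·0 (s = 1, t = 0) and r₁ = 191 = a·0 + b·1 (s = 0, t = 1); each new remainder r_{k+1} = r_{k-1} − q_k·r_k inherits s_{k+1} = s_{k-1} − q_k·s_k, t_{k+1} = t_{k-1} − q_k·t_k, so r_k = a·s_k + b·t_k at every step:
  q = 1: r = 145, s = 1 − 1·0 = 1, t = 0 − 1·1 = -1  (check: 336·1 + 191·(-1) = 145)
  q = 1: r = 46, s = 0 − 1·1 = -1, t = 1 − 1·(-1) = 2  (check: 336·(-1) + 191·2 = 46)
  q = 3: r = 7, s = 1 − 3·(-1) = 4, t = -1 − 3·2 = -7  (check: 336·4 + 191·(-7) = 7)
  q = 6: r = 4, s = -1 − 6·4 = -25, t = 2 − 6·(-7) = 44  (check: 336·(-25) + 191·44 = 4)
  q = 1: r = 3, s = 4 − 1·(-25) = 29, t = -7 − 1·44 = -51  (check: 336·29 + 191·(-51) = 3)
  q = 1: r = 1, s = -25 − 1·29 = -54, t = 44 − 1·(-51) = 95  (check: 336·(-54) + 191·95 = 1)
The row with r = 1 (the gcd) gives the Bezout coefficients s = -54, t = 95.
Result: 336 · (-54) + 191 · (95) = 1.

gcd(336, 191) = 1; s = -54, t = 95 (check: 336·(-54) + 191·95 = 1).


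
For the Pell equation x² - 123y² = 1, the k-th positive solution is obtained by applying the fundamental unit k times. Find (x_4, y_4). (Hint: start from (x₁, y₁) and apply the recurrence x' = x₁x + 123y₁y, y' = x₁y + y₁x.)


Step 1: Find the fundamental solution (x₁, y₁) of x² - 123y² = 1.
  Expand √123 as a continued fraction. a₀ = ⌊√123⌋ = 11; iterate m_{k+1} = d_k·a_k − m_k, d_{k+1} = (123 − m_{k+1}²)/d_k, a_{k+1} = ⌊(a₀ + m_{k+1})/d_{k+1}⌋ (starting m₀ = 0, d₀ = 1), with convergents p_k = a_k·p_{k-1} + p_{k-2}, q_k = a_k·q_{k-1} + q_{k-2} (p₋₁ = 1, q₋₁ = 0):
  k = 0: a₀ = 11; p₀/q₀ = 11/1; p₀² − 123·q₀² = 121 − 123 = -2.
  k = 1: m = 11, d = 2, a = ⌊(11 + 11)/2⌋ = 11; p/q = (11·11 + 1)/(11·1 + 0) = 122/11; p² − 123·q² = 14884 − 14883 = 1.
  The first convergent with p² − 123·q² = 1 gives the fundamental solution (x₁, y₁) = (122, 11).
Step 2: Apply the recurrence (x_{n+1}, y_{n+1}) = (x₁x_n + 123y₁y_n, x₁y_n + y₁x_n) repeatedly.
  From (x_1, y_1) = (122, 11): x_2 = 122·122 + 123·11·11 = 29767; y_2 = 122·11 + 11·122 = 2684.
  From (x_2, y_2) = (29767, 2684): x_3 = 122·29767 + 123·11·2684 = 7263026; y_3 = 122·2684 + 11·29767 = 654885.
  From (x_3, y_3) = (7263026, 654885): x_4 = 122·7263026 + 123·11·654885 = 1772148577; y_4 = 122·654885 + 11·7263026 = 159789256.
Step 3: Verify x_4² - 123·y_4² = 3140510578963124929 - 3140510578963124928 = 1 (should be 1). ✓

(x_1, y_1) = (122, 11); (x_4, y_4) = (1772148577, 159789256).


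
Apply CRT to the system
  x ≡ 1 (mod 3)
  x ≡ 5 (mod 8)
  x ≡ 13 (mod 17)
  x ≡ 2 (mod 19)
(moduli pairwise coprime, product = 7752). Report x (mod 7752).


Product of moduli M = 3 · 8 · 17 · 19 = 7752.
Merge one congruence at a time:
  Start: x ≡ 1 (mod 3).
  Combine with x ≡ 5 (mod 8); new modulus lcm = 24.
    Write x = 1 + 3·t and substitute into x ≡ 5 (mod 8): 3·t ≡ 5 − 1 = 4 (mod 8).
    The inverse of 3 mod 8 is 3 (since 3·3 = 9 = 1·8 + 1), so t ≡ 3·4 = 12 ≡ 4 (mod 8).
    Then x = 1 + 3·4 = 13, valid modulo lcm(3, 8) = 24: x ≡ 13 (mod 24).
  Combine with x ≡ 13 (mod 17); new modulus lcm = 408.
    Write x = 13 + 24·t and substitute into x ≡ 13 (mod 17): 24·t ≡ 13 − 13 = 0 (mod 17).
    Reduce coefficients mod 17: 7·t ≡ 0 (mod 17).
    The inverse of 7 mod 17 is 5 (since 7·5 = 35 = 2·17 + 1), so t ≡ 5·0 = 0 ≡ 0 (mod 17).
    Then x = 13 + 24·0 = 13, valid modulo lcm(24, 17) = 408: x ≡ 13 (mod 408).
  Combine with x ≡ 2 (mod 19); new modulus lcm = 7752.
    Write x = 13 + 408·t and substitute into x ≡ 2 (mod 19): 408·t ≡ 2 − 13 = -11 (mod 19).
    Reduce coefficients mod 19: 9·t ≡ 8 (mod 19).
    The inverse of 9 mod 19 is 17 (since 9·17 = 153 = 8·19 + 1), so t ≡ 17·8 = 136 ≡ 3 (mod 19).
    Then x = 13 + 408·3 = 1237, valid modulo lcm(408, 19) = 7752: x ≡ 1237 (mod 7752).
Verify against each original: 1237 mod 3 = 1, 1237 mod 8 = 5, 1237 mod 17 = 13, 1237 mod 19 = 2.

x ≡ 1237 (mod 7752).


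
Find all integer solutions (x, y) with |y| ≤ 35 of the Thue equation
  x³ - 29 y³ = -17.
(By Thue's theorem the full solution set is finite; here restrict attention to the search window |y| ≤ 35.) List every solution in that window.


The equation is x³ - 29y³ = -17. For fixed y, x³ = 29·y³ − 17, so a solution requires the RHS to be a perfect cube.
Strategy: iterate y from -35 to 35, compute RHS = 29·y³ − 17, and check whether it is a (positive or negative) perfect cube.
Check small values of y:
  y = 0: RHS = -17 is not a perfect cube.
  y = 1: RHS = 12 is not a perfect cube.
  y = -1: RHS = -46 is not a perfect cube.
  y = 2: RHS = 215 is not a perfect cube.
  y = -2: RHS = -249 is not a perfect cube.
  y = 3: RHS = 766 is not a perfect cube.
  y = -3: RHS = -800 is not a perfect cube.
Continuing the search up to |y| = 35 finds no solutions either.
No (x, y) in the scanned range satisfies the equation.

No integer solutions with |y| ≤ 35.


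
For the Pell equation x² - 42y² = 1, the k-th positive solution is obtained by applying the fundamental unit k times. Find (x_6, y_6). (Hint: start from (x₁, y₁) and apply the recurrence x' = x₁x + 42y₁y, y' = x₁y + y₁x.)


Step 1: Find the fundamental solution (x₁, y₁) of x² - 42y² = 1.
  Expand √42 as a continued fraction. a₀ = ⌊√42⌋ = 6; iterate m_{k+1} = d_k·a_k − m_k, d_{k+1} = (42 − m_{k+1}²)/d_k, a_{k+1} = ⌊(a₀ + m_{k+1})/d_{k+1}⌋ (starting m₀ = 0, d₀ = 1), with convergents p_k = a_k·p_{k-1} + p_{k-2}, q_k = a_k·q_{k-1} + q_{k-2} (p₋₁ = 1, q₋₁ = 0):
  k = 0: a₀ = 6; p₀/q₀ = 6/1; p₀² − 42·q₀² = 36 − 42 = -6.
  k = 1: m = 6, d = 6, a = ⌊(6 + 6)/6⌋ = 2; p/q = (2·6 + 1)/(2·1 + 0) = 13/2; p² − 42·q² = 169 − 168 = 1.
  The first convergent with p² − 42·q² = 1 gives the fundamental solution (x₁, y₁) = (13, 2).
Step 2: Apply the recurrence (x_{n+1}, y_{n+1}) = (x₁x_n + 42y₁y_n, x₁y_n + y₁x_n) repeatedly.
  From (x_1, y_1) = (13, 2): x_2 = 13·13 + 42·2·2 = 337; y_2 = 13·2 + 2·13 = 52.
  From (x_2, y_2) = (337, 52): x_3 = 13·337 + 42·2·52 = 8749; y_3 = 13·52 + 2·337 = 1350.
  From (x_3, y_3) = (8749, 1350): x_4 = 13·8749 + 42·2·1350 = 227137; y_4 = 13·1350 + 2·8749 = 35048.
  From (x_4, y_4) = (227137, 35048): x_5 = 13·227137 + 42·2·35048 = 5896813; y_5 = 13·35048 + 2·227137 = 909898.
  From (x_5, y_5) = (5896813, 909898): x_6 = 13·5896813 + 42·2·909898 = 153090001; y_6 = 13·909898 + 2·5896813 = 23622300.
Step 3: Verify x_6² - 42·y_6² = 23436548406180001 - 23436548406180000 = 1 (should be 1). ✓

(x_1, y_1) = (13, 2); (x_6, y_6) = (153090001, 23622300).


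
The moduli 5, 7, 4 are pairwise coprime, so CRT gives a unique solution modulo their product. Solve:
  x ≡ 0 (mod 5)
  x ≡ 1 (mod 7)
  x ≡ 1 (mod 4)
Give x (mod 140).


Moduli 5, 7, 4 are pairwise coprime; by CRT there is a unique solution modulo M = 5 · 7 · 4 = 140.
Solve pairwise, accumulating the modulus:
  Start with x ≡ 0 (mod 5).
  Combine with x ≡ 1 (mod 7): since gcd(5, 7) = 1, we get a unique residue mod 35.
    Write x = 0 + 5·t and substitute into x ≡ 1 (mod 7): 5·t ≡ 1 − 0 = 1 (mod 7).
    The inverse of 5 mod 7 is 3 (since 5·3 = 15 = 2·7 + 1), so t ≡ 3·1 = 3 ≡ 3 (mod 7).
    Then x = 0 + 5·3 = 15, valid modulo lcm(5, 7) = 35: x ≡ 15 (mod 35).
  Combine with x ≡ 1 (mod 4): since gcd(35, 4) = 1, we get a unique residue mod 140.
    Write x = 15 + 35·t and substitute into x ≡ 1 (mod 4): 35·t ≡ 1 − 15 = -14 (mod 4).
    Reduce coefficients mod 4: 3·t ≡ 2 (mod 4).
    The inverse of 3 mod 4 is 3 (since 3·3 = 9 = 2·4 + 1), so t ≡ 3·2 = 6 ≡ 2 (mod 4).
    Then x = 15 + 35·2 = 85, valid modulo lcm(35, 4) = 140: x ≡ 85 (mod 140).
Verify: 85 mod 5 = 0 ✓, 85 mod 7 = 1 ✓, 85 mod 4 = 1 ✓.

x ≡ 85 (mod 140).


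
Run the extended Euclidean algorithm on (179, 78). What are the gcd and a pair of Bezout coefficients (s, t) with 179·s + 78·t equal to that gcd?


Euclidean algorithm on (179, 78) — divide until remainder is 0:
  179 = 2 · 78 + 23
  78 = 3 · 23 + 9
  23 = 2 · 9 + 5
  9 = 1 · 5 + 4
  5 = 1 · 4 + 1
  4 = 4 · 1 + 0
gcd(179, 78) = 1.
Track Bezout coefficients alongside the remainders: start with r₀ = 179 = a·1 + b·0 (s = 1, t = 0) and r₁ = 78 = a·0 + b·1 (s = 0, t = 1); each new remainder r_{k+1} = r_{k-1} − q_k·r_k inherits s_{k+1} = s_{k-1} − q_k·s_k, t_{k+1} = t_{k-1} − q_k·t_k, so r_k = a·s_k + b·t_k at every step:
  q = 2: r = 23, s = 1 − 2·0 = 1, t = 0 − 2·1 = -2  (check: 179·1 + 78·(-2) = 23)
  q = 3: r = 9, s = 0 − 3·1 = -3, t = 1 − 3·(-2) = 7  (check: 179·(-3) + 78·7 = 9)
  q = 2: r = 5, s = 1 − 2·(-3) = 7, t = -2 − 2·7 = -16  (check: 179·7 + 78·(-16) = 5)
  q = 1: r = 4, s = -3 − 1·7 = -10, t = 7 − 1·(-16) = 23  (check: 179·(-10) + 78·23 = 4)
  q = 1: r = 1, s = 7 − 1·(-10) = 17, t = -16 − 1·23 = -39  (check: 179·17 + 78·(-39) = 1)
The row with r = 1 (the gcd) gives the Bezout coefficients s = 17, t = -39.
Result: 179 · (17) + 78 · (-39) = 1.

gcd(179, 78) = 1; s = 17, t = -39 (check: 179·17 + 78·(-39) = 1).


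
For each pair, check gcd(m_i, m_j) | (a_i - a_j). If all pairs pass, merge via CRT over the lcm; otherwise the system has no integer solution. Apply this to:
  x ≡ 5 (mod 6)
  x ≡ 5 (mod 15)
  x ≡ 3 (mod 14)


Moduli 6, 15, 14 are not pairwise coprime, so CRT works modulo lcm(m_i) when all pairwise compatibility conditions hold.
Pairwise compatibility: gcd(m_i, m_j) must divide a_i - a_j for every pair.
Merge one congruence at a time:
  Start: x ≡ 5 (mod 6).
  Combine with x ≡ 5 (mod 15): gcd(6, 15) = 3; 5 - 5 = 0, which IS divisible by 3, so compatible.
    Write x = 5 + 6·t and substitute into x ≡ 5 (mod 15): 6·t ≡ 5 − 5 = 0 (mod 15).
    Divide the congruence (and modulus) by g = 3: 2·t ≡ 0 (mod 5).
    The inverse of 2 mod 5 is 3 (since 2·3 = 6 = 1·5 + 1), so t ≡ 3·0 = 0 ≡ 0 (mod 5).
    Then x = 5 + 6·0 = 5, valid modulo lcm(6, 15) = 30: x ≡ 5 (mod 30).
  Combine with x ≡ 3 (mod 14): gcd(30, 14) = 2; 3 - 5 = -2, which IS divisible by 2, so compatible.
    Write x = 5 + 30·t and substitute into x ≡ 3 (mod 14): 30·t ≡ 3 − 5 = -2 (mod 14).
    Divide the congruence (and modulus) by g = 2: 15·t ≡ -1 (mod 7).
    Reduce coefficients mod 7: 1·t ≡ 6 (mod 7).
    So t ≡ 6 (mod 7).
    Then x = 5 + 30·6 = 185, valid modulo lcm(30, 14) = 210: x ≡ 185 (mod 210).
Verify: 185 mod 6 = 5, 185 mod 15 = 5, 185 mod 14 = 3.

x ≡ 185 (mod 210).


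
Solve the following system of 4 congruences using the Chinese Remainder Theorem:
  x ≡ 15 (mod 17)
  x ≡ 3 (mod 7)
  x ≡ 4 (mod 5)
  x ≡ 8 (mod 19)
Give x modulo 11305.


Product of moduli M = 17 · 7 · 5 · 19 = 11305.
Merge one congruence at a time:
  Start: x ≡ 15 (mod 17).
  Combine with x ≡ 3 (mod 7); new modulus lcm = 119.
    Write x = 15 + 17·t and substitute into x ≡ 3 (mod 7): 17·t ≡ 3 − 15 = -12 (mod 7).
    Reduce coefficients mod 7: 3·t ≡ 2 (mod 7).
    The inverse of 3 mod 7 is 5 (since 3·5 = 15 = 2·7 + 1), so t ≡ 5·2 = 10 ≡ 3 (mod 7).
    Then x = 15 + 17·3 = 66, valid modulo lcm(17, 7) = 119: x ≡ 66 (mod 119).
  Combine with x ≡ 4 (mod 5); new modulus lcm = 595.
    Write x = 66 + 119·t and substitute into x ≡ 4 (mod 5): 119·t ≡ 4 − 66 = -62 (mod 5).
    Reduce coefficients mod 5: 4·t ≡ 3 (mod 5).
    The inverse of 4 mod 5 is 4 (since 4·4 = 16 = 3·5 + 1), so t ≡ 4·3 = 12 ≡ 2 (mod 5).
    Then x = 66 + 119·2 = 304, valid modulo lcm(119, 5) = 595: x ≡ 304 (mod 595).
  Combine with x ≡ 8 (mod 19); new modulus lcm = 11305.
    Write x = 304 + 595·t and substitute into x ≡ 8 (mod 19): 595·t ≡ 8 − 304 = -296 (mod 19).
    Reduce coefficients mod 19: 6·t ≡ 8 (mod 19).
    The inverse of 6 mod 19 is 16 (since 6·16 = 96 = 5·19 + 1), so t ≡ 16·8 = 128 ≡ 14 (mod 19).
    Then x = 304 + 595·14 = 8634, valid modulo lcm(595, 19) = 11305: x ≡ 8634 (mod 11305).
Verify against each original: 8634 mod 17 = 15, 8634 mod 7 = 3, 8634 mod 5 = 4, 8634 mod 19 = 8.

x ≡ 8634 (mod 11305).


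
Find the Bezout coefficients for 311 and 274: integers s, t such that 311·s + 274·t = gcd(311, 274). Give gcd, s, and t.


Euclidean algorithm on (311, 274) — divide until remainder is 0:
  311 = 1 · 274 + 37
  274 = 7 · 37 + 15
  37 = 2 · 15 + 7
  15 = 2 · 7 + 1
  7 = 7 · 1 + 0
gcd(311, 274) = 1.
Track Bezout coefficients alongside the remainders: start with r₀ = 311 = a·1 + b·0 (s = 1, t = 0) and r₁ = 274 = a·0 + b·1 (s = 0, t = 1); each new remainder r_{k+1} = r_{k-1} − q_k·r_k inherits s_{k+1} = s_{k-1} − q_k·s_k, t_{k+1} = t_{k-1} − q_k·t_k, so r_k = a·s_k + b·t_k at every step:
  q = 1: r = 37, s = 1 − 1·0 = 1, t = 0 − 1·1 = -1  (check: 311·1 + 274·(-1) = 37)
  q = 7: r = 15, s = 0 − 7·1 = -7, t = 1 − 7·(-1) = 8  (check: 311·(-7) + 274·8 = 15)
  q = 2: r = 7, s = 1 − 2·(-7) = 15, t = -1 − 2·8 = -17  (check: 311·15 + 274·(-17) = 7)
  q = 2: r = 1, s = -7 − 2·15 = -37, t = 8 − 2·(-17) = 42  (check: 311·(-37) + 274·42 = 1)
The row with r = 1 (the gcd) gives the Bezout coefficients s = -37, t = 42.
Result: 311 · (-37) + 274 · (42) = 1.

gcd(311, 274) = 1; s = -37, t = 42 (check: 311·(-37) + 274·42 = 1).


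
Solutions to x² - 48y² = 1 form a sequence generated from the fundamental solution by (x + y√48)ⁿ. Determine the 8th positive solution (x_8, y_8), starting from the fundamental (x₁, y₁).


Step 1: Find the fundamental solution (x₁, y₁) of x² - 48y² = 1.
  Expand √48 as a continued fraction. a₀ = ⌊√48⌋ = 6; iterate m_{k+1} = d_k·a_k − m_k, d_{k+1} = (48 − m_{k+1}²)/d_k, a_{k+1} = ⌊(a₀ + m_{k+1})/d_{k+1}⌋ (starting m₀ = 0, d₀ = 1), with convergents p_k = a_k·p_{k-1} + p_{k-2}, q_k = a_k·q_{k-1} + q_{k-2} (p₋₁ = 1, q₋₁ = 0):
  k = 0: a₀ = 6; p₀/q₀ = 6/1; p₀² − 48·q₀² = 36 − 48 = -12.
  k = 1: m = 6, d = 12, a = ⌊(6 + 6)/12⌋ = 1; p/q = (1·6 + 1)/(1·1 + 0) = 7/1; p² − 48·q² = 49 − 48 = 1.
  The first convergent with p² − 48·q² = 1 gives the fundamental solution (x₁, y₁) = (7, 1).
Step 2: Apply the recurrence (x_{n+1}, y_{n+1}) = (x₁x_n + 48y₁y_n, x₁y_n + y₁x_n) repeatedly.
  From (x_1, y_1) = (7, 1): x_2 = 7·7 + 48·1·1 = 97; y_2 = 7·1 + 1·7 = 14.
  From (x_2, y_2) = (97, 14): x_3 = 7·97 + 48·1·14 = 1351; y_3 = 7·14 + 1·97 = 195.
  From (x_3, y_3) = (1351, 195): x_4 = 7·1351 + 48·1·195 = 18817; y_4 = 7·195 + 1·1351 = 2716.
  From (x_4, y_4) = (18817, 2716): x_5 = 7·18817 + 48·1·2716 = 262087; y_5 = 7·2716 + 1·18817 = 37829.
  From (x_5, y_5) = (262087, 37829): x_6 = 7·262087 + 48·1·37829 = 3650401; y_6 = 7·37829 + 1·262087 = 526890.
  From (x_6, y_6) = (3650401, 526890): x_7 = 7·3650401 + 48·1·526890 = 50843527; y_7 = 7·526890 + 1·3650401 = 7338631.
  From (x_7, y_7) = (50843527, 7338631): x_8 = 7·50843527 + 48·1·7338631 = 708158977; y_8 = 7·7338631 + 1·50843527 = 102213944.
Step 3: Verify x_8² - 48·y_8² = 501489136705686529 - 501489136705686528 = 1 (should be 1). ✓

(x_1, y_1) = (7, 1); (x_8, y_8) = (708158977, 102213944).


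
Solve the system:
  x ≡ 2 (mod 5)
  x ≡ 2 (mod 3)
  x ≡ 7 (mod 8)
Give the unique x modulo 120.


Moduli 5, 3, 8 are pairwise coprime; by CRT there is a unique solution modulo M = 5 · 3 · 8 = 120.
Solve pairwise, accumulating the modulus:
  Start with x ≡ 2 (mod 5).
  Combine with x ≡ 2 (mod 3): since gcd(5, 3) = 1, we get a unique residue mod 15.
    Write x = 2 + 5·t and substitute into x ≡ 2 (mod 3): 5·t ≡ 2 − 2 = 0 (mod 3).
    Reduce coefficients mod 3: 2·t ≡ 0 (mod 3).
    The inverse of 2 mod 3 is 2 (since 2·2 = 4 = 1·3 + 1), so t ≡ 2·0 = 0 ≡ 0 (mod 3).
    Then x = 2 + 5·0 = 2, valid modulo lcm(5, 3) = 15: x ≡ 2 (mod 15).
  Combine with x ≡ 7 (mod 8): since gcd(15, 8) = 1, we get a unique residue mod 120.
    Write x = 2 + 15·t and substitute into x ≡ 7 (mod 8): 15·t ≡ 7 − 2 = 5 (mod 8).
    Reduce coefficients mod 8: 7·t ≡ 5 (mod 8).
    The inverse of 7 mod 8 is 7 (since 7·7 = 49 = 6·8 + 1), so t ≡ 7·5 = 35 ≡ 3 (mod 8).
    Then x = 2 + 15·3 = 47, valid modulo lcm(15, 8) = 120: x ≡ 47 (mod 120).
Verify: 47 mod 5 = 2 ✓, 47 mod 3 = 2 ✓, 47 mod 8 = 7 ✓.

x ≡ 47 (mod 120).


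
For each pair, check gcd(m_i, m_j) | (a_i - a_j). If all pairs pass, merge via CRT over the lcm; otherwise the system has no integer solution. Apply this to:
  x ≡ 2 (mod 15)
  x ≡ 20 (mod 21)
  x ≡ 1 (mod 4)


Moduli 15, 21, 4 are not pairwise coprime, so CRT works modulo lcm(m_i) when all pairwise compatibility conditions hold.
Pairwise compatibility: gcd(m_i, m_j) must divide a_i - a_j for every pair.
Merge one congruence at a time:
  Start: x ≡ 2 (mod 15).
  Combine with x ≡ 20 (mod 21): gcd(15, 21) = 3; 20 - 2 = 18, which IS divisible by 3, so compatible.
    Write x = 2 + 15·t and substitute into x ≡ 20 (mod 21): 15·t ≡ 20 − 2 = 18 (mod 21).
    Divide the congruence (and modulus) by g = 3: 5·t ≡ 6 (mod 7).
    The inverse of 5 mod 7 is 3 (since 5·3 = 15 = 2·7 + 1), so t ≡ 3·6 = 18 ≡ 4 (mod 7).
    Then x = 2 + 15·4 = 62, valid modulo lcm(15, 21) = 105: x ≡ 62 (mod 105).
  Combine with x ≡ 1 (mod 4): gcd(105, 4) = 1; 1 - 62 = -61, which IS divisible by 1, so compatible.
    Write x = 62 + 105·t and substitute into x ≡ 1 (mod 4): 105·t ≡ 1 − 62 = -61 (mod 4).
    Reduce coefficients mod 4: 1·t ≡ 3 (mod 4).
    So t ≡ 3 (mod 4).
    Then x = 62 + 105·3 = 377, valid modulo lcm(105, 4) = 420: x ≡ 377 (mod 420).
Verify: 377 mod 15 = 2, 377 mod 21 = 20, 377 mod 4 = 1.

x ≡ 377 (mod 420).
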